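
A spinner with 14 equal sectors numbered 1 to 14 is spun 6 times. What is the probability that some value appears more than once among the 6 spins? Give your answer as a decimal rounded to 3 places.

0.713

P(all 6 different) = 14/14 · 13/14 · ··· · 9/14 ≈ 0.287.
P(at least two equal) = 1 − 0.287 = 0.713.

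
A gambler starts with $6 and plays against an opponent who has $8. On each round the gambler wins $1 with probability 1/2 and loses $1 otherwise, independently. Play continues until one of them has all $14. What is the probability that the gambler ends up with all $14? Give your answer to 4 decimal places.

0.4286

With a fair step, P(i) = ½P(i−1) + ½P(i+1) with P(0)=0, P(14)=1 has the linear solution P(i) = i/14.
P(6) = 6/14 = 3/7 ≈ 0.4286.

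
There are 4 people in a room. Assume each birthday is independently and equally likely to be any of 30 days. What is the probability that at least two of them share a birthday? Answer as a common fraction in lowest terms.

47/250

It's easier to compute the probability that all 4 are distinct.
P(all distinct) = 30/30 · 29/30 · ··· · 27/30 = 203/250.
So the probability of at least one match is 1 − 203/250 = 47/250.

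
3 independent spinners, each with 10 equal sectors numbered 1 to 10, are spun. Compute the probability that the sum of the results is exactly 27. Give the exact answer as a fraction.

There are 10^3 = 1000 equally likely outcomes.
The number of ordered 3-tuples from {1,…,10} summing to 27 is 10.
P(sum = 27) = 10/1000 = 1/100.

1/100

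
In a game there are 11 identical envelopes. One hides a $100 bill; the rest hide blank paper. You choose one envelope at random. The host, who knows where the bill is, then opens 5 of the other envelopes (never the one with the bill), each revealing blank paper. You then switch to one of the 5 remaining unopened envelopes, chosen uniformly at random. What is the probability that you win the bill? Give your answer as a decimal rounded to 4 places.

0.1818

Your original envelope holds the bill with probability 1/11, so the other 10 collectively hold it with probability 10/11.
The host can always find 5 empty envelopes to open, so the reveals don't change that 10/11; it is now spread over the 5 remaining unopened envelopes.
P(win by switching) = (10/11) · (1/5) = 2/11 ≈ 0.1818.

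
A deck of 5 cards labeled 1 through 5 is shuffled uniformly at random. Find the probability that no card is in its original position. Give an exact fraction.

This is the derangement probability: permutations of 5 with no fixed point.
D(5) = 5! · (1 − 1/1! + 1/2! − ··· + (−1)^5/5!) = 44.
P = 44/120 = 11/30.

11/30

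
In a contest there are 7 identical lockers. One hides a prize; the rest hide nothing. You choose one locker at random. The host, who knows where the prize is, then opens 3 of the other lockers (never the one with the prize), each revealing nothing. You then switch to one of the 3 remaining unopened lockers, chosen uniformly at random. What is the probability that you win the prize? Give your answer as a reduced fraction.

2/7

Your original locker holds the prize with probability 1/7, so the other 6 collectively hold it with probability 6/7.
The host can always find 3 empty lockers to open, so the reveals don't change that 6/7; it is now spread over the 3 remaining unopened lockers.
P(win by switching) = (6/7) · (1/3) = 2/7.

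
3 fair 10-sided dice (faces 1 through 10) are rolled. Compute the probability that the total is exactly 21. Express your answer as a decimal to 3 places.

0.055

There are 10^3 = 1000 equally likely outcomes.
The number of ordered 3-tuples from {1,…,10} summing to 21 is 55.
P(sum = 21) = 55/1000 = 11/200 ≈ 0.055.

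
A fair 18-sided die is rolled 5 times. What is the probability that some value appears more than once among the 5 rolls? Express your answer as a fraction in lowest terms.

997/2187

P(all 5 different) = 18/18 · 17/18 · ··· · 14/18 = 1190/2187.
P(at least two equal) = 1 − 1190/2187 = 997/2187.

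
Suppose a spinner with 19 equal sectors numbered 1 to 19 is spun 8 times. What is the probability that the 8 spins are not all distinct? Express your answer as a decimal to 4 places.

0.8206

P(all 8 different) = 19/19 · 18/19 · ··· · 12/19 ≈ 0.1794.
P(at least two equal) = 1 − 0.1794 = 0.8206.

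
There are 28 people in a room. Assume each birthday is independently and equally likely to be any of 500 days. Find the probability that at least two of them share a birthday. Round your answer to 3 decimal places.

It's easier to compute the probability that all 28 are distinct.
P(all distinct) = 500/500 · 499/500 · ··· · 473/500 ≈ 0.463.
So the probability of at least one match is 1 − 0.463 = 0.537.

0.537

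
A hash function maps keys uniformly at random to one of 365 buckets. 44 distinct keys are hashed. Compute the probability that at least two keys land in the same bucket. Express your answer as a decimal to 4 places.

It's easier to compute the probability that all 44 are distinct.
P(all distinct) = 365/365 · 364/365 · ··· · 322/365 ≈ 0.0671.
So the probability of at least one match is 1 − 0.0671 = 0.9329.

0.9329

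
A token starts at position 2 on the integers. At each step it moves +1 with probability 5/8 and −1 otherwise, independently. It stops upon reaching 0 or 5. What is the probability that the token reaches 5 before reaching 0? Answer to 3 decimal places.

0.694

Let r = q/p = (3/8)/(5/8) = 3/5. The recurrence P(i) = p·P(i+1) + q·P(i−1) with P(0)=0, P(5)=1 gives P(i) = (1 − r^i)/(1 − r^5).
P(2) = (1 − (3/5)^2) / (1 − (3/5)^5) = 1000/1441 ≈ 0.694.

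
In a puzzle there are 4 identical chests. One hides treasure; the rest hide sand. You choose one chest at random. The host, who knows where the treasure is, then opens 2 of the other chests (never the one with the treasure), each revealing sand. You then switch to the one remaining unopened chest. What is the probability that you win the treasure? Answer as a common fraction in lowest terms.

3/4

Your original chest holds the treasure with probability 1/4, so the other 3 collectively hold it with probability 3/4.
The host can always find 2 empty chests to open, so the reveals don't change that 3/4; it is now spread over the 1 remaining unopened chest.
P(win by switching) = (3/4) · (1/1) = 3/4.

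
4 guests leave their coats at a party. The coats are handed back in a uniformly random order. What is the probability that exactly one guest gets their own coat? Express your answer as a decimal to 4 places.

Choose which one is fixed: C(4,1) = 4 ways.
The remaining 3 must have no fixed point: D(3) = 2.
P = 4·2/24 = 1/3 ≈ 0.3333.

0.3333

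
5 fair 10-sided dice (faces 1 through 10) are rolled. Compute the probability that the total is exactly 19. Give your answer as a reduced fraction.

There are 10^5 = 100000 equally likely outcomes.
The number of ordered 5-tuples from {1,…,10} summing to 19 is 2710.
P(sum = 19) = 2710/100000 = 271/10000.

271/10000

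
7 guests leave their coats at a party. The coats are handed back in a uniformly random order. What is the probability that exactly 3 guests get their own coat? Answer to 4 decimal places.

Choose which 3 of the 7 are fixed: C(7,3) = 35 ways.
The remaining 4 must have no fixed point: D(4) = 9.
P = 35·9/5040 = 1/16 ≈ 0.0625.

0.0625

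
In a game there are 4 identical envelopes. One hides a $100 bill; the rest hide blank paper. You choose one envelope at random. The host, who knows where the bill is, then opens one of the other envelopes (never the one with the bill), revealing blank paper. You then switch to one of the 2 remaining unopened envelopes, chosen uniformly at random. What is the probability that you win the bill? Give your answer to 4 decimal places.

0.3750

Your original envelope holds the bill with probability 1/4, so the other 3 collectively hold it with probability 3/4.
The host can always find an empty envelope to open, so this doesn't change that 3/4; it is now spread over the 2 remaining unopened envelopes.
P(win by switching) = (3/4) · (1/2) = 3/8 ≈ 0.3750.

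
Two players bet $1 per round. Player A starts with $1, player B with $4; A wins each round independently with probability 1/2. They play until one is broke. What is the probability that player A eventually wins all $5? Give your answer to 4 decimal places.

With a fair step, P(i) = ½P(i−1) + ½P(i+1) with P(0)=0, P(5)=1 has the linear solution P(i) = i/5.
P(1) = 1/5 ≈ 0.2000.

0.2000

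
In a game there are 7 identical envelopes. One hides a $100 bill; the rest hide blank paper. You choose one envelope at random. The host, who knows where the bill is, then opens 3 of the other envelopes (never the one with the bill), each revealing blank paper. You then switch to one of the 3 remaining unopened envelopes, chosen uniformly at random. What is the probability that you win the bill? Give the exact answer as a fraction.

2/7

Your original envelope holds the bill with probability 1/7, so the other 6 collectively hold it with probability 6/7.
The host can always find 3 empty envelopes to open, so the reveals don't change that 6/7; it is now spread over the 3 remaining unopened envelopes.
P(win by switching) = (6/7) · (1/3) = 2/7.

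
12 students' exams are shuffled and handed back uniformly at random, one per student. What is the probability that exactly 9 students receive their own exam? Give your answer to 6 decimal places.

0.000001

Choose which 9 of the 12 are fixed: C(12,9) = 220 ways.
The remaining 3 must have no fixed point: D(3) = 2.
P = 220·2/479001600 = 1/1088640 ≈ 0.000001.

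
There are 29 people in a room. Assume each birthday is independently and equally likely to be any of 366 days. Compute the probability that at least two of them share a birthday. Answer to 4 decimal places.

0.6799

It's easier to compute the probability that all 29 are distinct.
P(all distinct) = 366/366 · 365/366 · ··· · 338/366 ≈ 0.3201.
So the probability of at least one match is 1 − 0.3201 = 0.6799.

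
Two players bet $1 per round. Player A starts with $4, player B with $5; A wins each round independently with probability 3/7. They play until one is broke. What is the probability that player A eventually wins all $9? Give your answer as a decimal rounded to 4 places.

0.1754

Let r = q/p = (4/7)/(3/7) = 4/3. The recurrence P(i) = p·P(i+1) + q·P(i−1) with P(0)=0, P(9)=1 gives P(i) = (1 − r^i)/(1 − r^9).
P(4) = (1 − (4/3)^4) / (1 − (4/3)^9) = 42525/242461 ≈ 0.1754.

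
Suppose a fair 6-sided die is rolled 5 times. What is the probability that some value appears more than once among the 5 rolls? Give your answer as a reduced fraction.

P(all 5 different) = 6/6 · 5/6 · ··· · 2/6 = 5/54.
P(at least two equal) = 1 − 5/54 = 49/54.

49/54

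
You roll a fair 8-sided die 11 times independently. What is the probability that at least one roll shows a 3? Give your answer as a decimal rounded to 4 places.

0.7698

P(no roll shows a 3) = (7/8)^11 ≈ 0.2302.
P(at least one) = 1 − 0.2302 = 0.7698.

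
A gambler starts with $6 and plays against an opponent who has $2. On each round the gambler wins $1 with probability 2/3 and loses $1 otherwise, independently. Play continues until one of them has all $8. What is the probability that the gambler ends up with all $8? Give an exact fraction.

84/85

Let r = q/p = (1/3)/(2/3) = 1/2. The recurrence P(i) = p·P(i+1) + q·P(i−1) with P(0)=0, P(8)=1 gives P(i) = (1 − r^i)/(1 − r^8).
P(6) = (1 − (1/2)^6) / (1 − (1/2)^8) = 84/85.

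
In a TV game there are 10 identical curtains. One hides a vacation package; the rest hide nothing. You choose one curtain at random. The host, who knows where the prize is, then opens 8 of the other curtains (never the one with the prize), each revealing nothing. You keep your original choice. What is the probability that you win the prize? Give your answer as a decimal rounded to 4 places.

The host can always open 8 empty curtains regardless of your choice, so the reveals give no information about your original curtain.
P(win by staying) = 1/10 ≈ 0.1000.

0.1000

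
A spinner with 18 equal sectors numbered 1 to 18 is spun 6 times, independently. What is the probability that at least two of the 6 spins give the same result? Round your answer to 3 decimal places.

0.607

P(all 6 different) = 18/18 · 17/18 · ··· · 13/18 ≈ 0.393.
P(at least two equal) = 1 − 0.393 = 0.607.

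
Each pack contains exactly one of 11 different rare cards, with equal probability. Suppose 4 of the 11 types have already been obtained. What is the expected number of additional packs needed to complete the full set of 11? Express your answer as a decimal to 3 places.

Starting from 4 distinct types, each trial gives a new one with probability (11−i)/11 when i types are held, so the wait for the next new type is 11/(11−i).
E = 11/7 + 11/6 + 11/5 + 11/4 + 11/3 + 11/2 + 11/1 = 3993/140 ≈ 28.521.

28.521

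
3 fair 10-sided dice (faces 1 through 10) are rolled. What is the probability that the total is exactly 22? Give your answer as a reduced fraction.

There are 10^3 = 1000 equally likely outcomes.
The number of ordered 3-tuples from {1,…,10} summing to 22 is 45.
P(sum = 22) = 45/1000 = 9/200.

9/200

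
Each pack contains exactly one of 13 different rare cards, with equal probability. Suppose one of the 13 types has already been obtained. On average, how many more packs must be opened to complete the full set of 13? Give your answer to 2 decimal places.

Starting from 1 distinct type, each trial gives a new one with probability (13−i)/13 when i types are held, so the wait for the next new type is 13/(13−i).
E = 13/12 + 13/11 + 13/10 + 13/9 + 13/8 + 13/7 + 13/6 + 13/5 + 13/4 + 13/3 + 13/2 + 13/1 = 1118273/27720 ≈ 40.34.

40.34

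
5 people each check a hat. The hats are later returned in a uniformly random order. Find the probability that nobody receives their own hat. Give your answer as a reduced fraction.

11/30

This is the derangement probability: permutations of 5 with no fixed point.
D(5) = 5! · (1 − 1/1! + 1/2! − ··· + (−1)^5/5!) = 44.
P = 44/120 = 11/30.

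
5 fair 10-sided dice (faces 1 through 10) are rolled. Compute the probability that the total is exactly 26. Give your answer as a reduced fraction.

47/800

There are 10^5 = 100000 equally likely outcomes.
The number of ordered 5-tuples from {1,…,10} summing to 26 is 5875.
P(sum = 26) = 5875/100000 = 47/800.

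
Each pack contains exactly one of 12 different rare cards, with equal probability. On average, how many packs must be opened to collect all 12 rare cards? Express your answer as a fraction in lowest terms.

86021/2310

After i distinct types are collected, each trial gives a new one with probability (12−i)/12, so the expected wait for the next new type is 12/(12−i).
E = 12/12 + 12/11 + 12/10 + 12/9 + 12/8 + 12/7 + 12/6 + 12/5 + 12/4 + 12/3 + 12/2 + 12/1 = 86021/2310.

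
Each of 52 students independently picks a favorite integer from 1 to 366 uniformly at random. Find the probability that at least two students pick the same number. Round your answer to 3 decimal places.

It's easier to compute the probability that all 52 are distinct.
P(all distinct) = 366/366 · 365/366 · ··· · 315/366 ≈ 0.022.
So the probability of at least one match is 1 − 0.022 = 0.978.

0.978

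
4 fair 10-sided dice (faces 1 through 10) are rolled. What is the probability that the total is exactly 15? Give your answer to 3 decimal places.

There are 10^4 = 10000 equally likely outcomes.
The number of ordered 4-tuples from {1,…,10} summing to 15 is 348.
P(sum = 15) = 348/10000 = 87/2500 ≈ 0.035.

0.035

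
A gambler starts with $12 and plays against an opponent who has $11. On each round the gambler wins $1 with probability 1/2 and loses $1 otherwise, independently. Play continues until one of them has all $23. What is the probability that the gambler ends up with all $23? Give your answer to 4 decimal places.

With a fair step, P(i) = ½P(i−1) + ½P(i+1) with P(0)=0, P(23)=1 has the linear solution P(i) = i/23.
P(12) = 12/23 ≈ 0.5217.

0.5217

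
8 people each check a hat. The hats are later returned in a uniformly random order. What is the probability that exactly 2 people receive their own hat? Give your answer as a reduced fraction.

Choose which 2 of the 8 are fixed: C(8,2) = 28 ways.
The remaining 6 must have no fixed point: D(6) = 265.
P = 28·265/40320 = 53/288.

53/288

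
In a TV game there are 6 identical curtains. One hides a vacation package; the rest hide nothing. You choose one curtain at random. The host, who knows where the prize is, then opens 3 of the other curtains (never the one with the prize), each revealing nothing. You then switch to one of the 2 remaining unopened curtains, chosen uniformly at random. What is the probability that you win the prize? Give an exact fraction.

Your original curtain holds the prize with probability 1/6, so the other 5 collectively hold it with probability 5/6.
The host can always find 3 empty curtains to open, so the reveals don't change that 5/6; it is now spread over the 2 remaining unopened curtains.
P(win by switching) = (5/6) · (1/2) = 5/12.

5/12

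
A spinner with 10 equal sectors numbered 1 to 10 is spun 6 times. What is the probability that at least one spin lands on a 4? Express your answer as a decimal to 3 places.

0.469

P(no spin lands on a 4) = (9/10)^6 ≈ 0.531.
P(at least one) = 1 − 0.531 = 0.469.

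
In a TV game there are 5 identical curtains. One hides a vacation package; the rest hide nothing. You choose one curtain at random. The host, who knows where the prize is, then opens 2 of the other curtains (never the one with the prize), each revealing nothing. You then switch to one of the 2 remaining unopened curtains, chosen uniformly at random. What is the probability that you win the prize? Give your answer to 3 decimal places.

0.400

Your original curtain holds the prize with probability 1/5, so the other 4 collectively hold it with probability 4/5.
The host can always find 2 empty curtains to open, so the reveals don't change that 4/5; it is now spread over the 2 remaining unopened curtains.
P(win by switching) = (4/5) · (1/2) = 2/5 ≈ 0.400.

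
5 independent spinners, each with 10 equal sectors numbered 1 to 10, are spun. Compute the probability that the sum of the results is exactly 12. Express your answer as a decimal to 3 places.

There are 10^5 = 100000 equally likely outcomes.
The number of ordered 5-tuples from {1,…,10} summing to 12 is 330.
P(sum = 12) = 330/100000 = 33/10000 ≈ 0.003.

0.003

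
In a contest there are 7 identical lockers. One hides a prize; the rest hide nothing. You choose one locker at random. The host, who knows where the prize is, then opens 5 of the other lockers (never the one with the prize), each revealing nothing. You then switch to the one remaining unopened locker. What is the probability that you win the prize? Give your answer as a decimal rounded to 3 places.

Your original locker holds the prize with probability 1/7, so the other 6 collectively hold it with probability 6/7.
The host can always find 5 empty lockers to open, so the reveals don't change that 6/7; it is now spread over the 1 remaining unopened locker.
P(win by switching) = (6/7) · (1/1) = 6/7 ≈ 0.857.

0.857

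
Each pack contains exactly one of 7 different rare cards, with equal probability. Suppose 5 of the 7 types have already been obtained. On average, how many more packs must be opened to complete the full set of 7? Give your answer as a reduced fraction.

21/2

Starting from 5 distinct types, each trial gives a new one with probability (7−i)/7 when i types are held, so the wait for the next new type is 7/(7−i).
E = 7/2 + 7/1 = 21/2.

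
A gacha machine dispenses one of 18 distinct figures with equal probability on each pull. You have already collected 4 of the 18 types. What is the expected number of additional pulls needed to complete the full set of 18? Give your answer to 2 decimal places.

Starting from 4 distinct types, each trial gives a new one with probability (18−i)/18 when i types are held, so the wait for the next new type is 18/(18−i).
E = 18/14 + 18/13 + 18/12 + 18/11 + 18/10 + 18/9 + 18/8 + 18/7 + 18/6 + 18/5 + 18/4 + 18/3 + 18/2 + 18/1 = 1171733/20020 ≈ 58.53.

58.53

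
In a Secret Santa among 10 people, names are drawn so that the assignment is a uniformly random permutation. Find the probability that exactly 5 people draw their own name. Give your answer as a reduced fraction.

11/3600

Choose which 5 of the 10 are fixed: C(10,5) = 252 ways.
The remaining 5 must have no fixed point: D(5) = 44.
P = 252·44/3628800 = 11/3600.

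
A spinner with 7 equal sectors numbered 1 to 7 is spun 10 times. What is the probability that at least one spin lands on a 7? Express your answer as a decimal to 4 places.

P(no spin lands on a 7) = (6/7)^10 ≈ 0.2141.
P(at least one) = 1 − 0.2141 = 0.7859.

0.7859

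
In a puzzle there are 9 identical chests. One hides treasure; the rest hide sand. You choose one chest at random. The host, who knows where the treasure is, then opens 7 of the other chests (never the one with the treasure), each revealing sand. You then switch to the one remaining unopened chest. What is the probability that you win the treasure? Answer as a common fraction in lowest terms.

8/9

Your original chest holds the treasure with probability 1/9, so the other 8 collectively hold it with probability 8/9.
The host can always find 7 empty chests to open, so the reveals don't change that 8/9; it is now spread over the 1 remaining unopened chest.
P(win by switching) = (8/9) · (1/1) = 8/9.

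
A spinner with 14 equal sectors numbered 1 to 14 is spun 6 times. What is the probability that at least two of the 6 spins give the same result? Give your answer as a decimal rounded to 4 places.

P(all 6 different) = 14/14 · 13/14 · ··· · 9/14 ≈ 0.2872.
P(at least two equal) = 1 − 0.2872 = 0.7128.

0.7128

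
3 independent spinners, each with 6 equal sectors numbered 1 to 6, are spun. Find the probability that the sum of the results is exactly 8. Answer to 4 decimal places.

There are 6^3 = 216 equally likely outcomes.
The number of ordered 3-tuples from {1,…,6} summing to 8 is 21.
P(sum = 8) = 21/216 = 7/72 ≈ 0.0972.

0.0972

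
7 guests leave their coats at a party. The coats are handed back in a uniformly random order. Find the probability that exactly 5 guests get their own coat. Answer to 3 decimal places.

Choose which 5 of the 7 are fixed: C(7,5) = 21 ways.
The remaining 2 must have no fixed point: D(2) = 1.
P = 21·1/5040 = 1/240 ≈ 0.004.

0.004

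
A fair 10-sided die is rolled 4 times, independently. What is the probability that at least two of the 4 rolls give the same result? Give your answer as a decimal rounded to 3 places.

P(all 4 different) = 10/10 · 9/10 · ··· · 7/10 ≈ 0.504.
P(at least two equal) = 1 − 0.504 = 0.496.

0.496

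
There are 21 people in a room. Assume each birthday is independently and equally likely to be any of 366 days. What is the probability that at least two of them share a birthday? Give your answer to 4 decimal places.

It's easier to compute the probability that all 21 are distinct.
P(all distinct) = 366/366 · 365/366 · ··· · 346/366 ≈ 0.5572.
So the probability of at least one match is 1 − 0.5572 = 0.4428.

0.4428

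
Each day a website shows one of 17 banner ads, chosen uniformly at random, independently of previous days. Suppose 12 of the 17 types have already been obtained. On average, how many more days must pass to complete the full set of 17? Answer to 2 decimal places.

Starting from 12 distinct types, each trial gives a new one with probability (17−i)/17 when i types are held, so the wait for the next new type is 17/(17−i).
E = 17/5 + 17/4 + 17/3 + 17/2 + 17/1 = 2329/60 ≈ 38.82.

38.82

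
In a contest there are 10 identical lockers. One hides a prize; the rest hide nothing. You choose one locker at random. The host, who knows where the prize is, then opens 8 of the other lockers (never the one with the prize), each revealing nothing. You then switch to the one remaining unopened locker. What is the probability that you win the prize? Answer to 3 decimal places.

0.900

Your original locker holds the prize with probability 1/10, so the other 9 collectively hold it with probability 9/10.
The host can always find 8 empty lockers to open, so the reveals don't change that 9/10; it is now spread over the 1 remaining unopened locker.
P(win by switching) = (9/10) · (1/1) = 9/10 ≈ 0.900.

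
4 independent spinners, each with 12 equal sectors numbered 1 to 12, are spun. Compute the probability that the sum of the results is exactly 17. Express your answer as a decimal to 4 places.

0.0262

There are 12^4 = 20736 equally likely outcomes.
The number of ordered 4-tuples from {1,…,12} summing to 17 is 544.
P(sum = 17) = 544/20736 = 17/648 ≈ 0.0262.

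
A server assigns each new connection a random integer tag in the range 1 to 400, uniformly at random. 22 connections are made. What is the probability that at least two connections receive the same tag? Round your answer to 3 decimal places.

0.445

It's easier to compute the probability that all 22 are distinct.
P(all distinct) = 400/400 · 399/400 · ··· · 379/400 ≈ 0.555.
So the probability of at least one match is 1 − 0.555 = 0.445.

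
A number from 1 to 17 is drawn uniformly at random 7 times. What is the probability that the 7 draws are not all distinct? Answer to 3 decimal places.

P(all 7 different) = 17/17 · 16/17 · ··· · 11/17 ≈ 0.239.
P(at least two equal) = 1 − 0.239 = 0.761.

0.761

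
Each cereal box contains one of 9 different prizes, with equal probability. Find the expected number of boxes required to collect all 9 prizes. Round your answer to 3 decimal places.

After i distinct types are collected, each trial gives a new one with probability (9−i)/9, so the expected wait for the next new type is 9/(9−i).
E = 9/9 + 9/8 + 9/7 + 9/6 + 9/5 + 9/4 + 9/3 + 9/2 + 9/1 = 7129/280 ≈ 25.461.

25.461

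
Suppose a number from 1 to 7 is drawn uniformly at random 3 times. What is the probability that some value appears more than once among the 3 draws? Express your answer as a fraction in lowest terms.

19/49

P(all 3 different) = 7/7 · 6/7 · ··· · 5/7 = 30/49.
P(at least two equal) = 1 − 30/49 = 19/49.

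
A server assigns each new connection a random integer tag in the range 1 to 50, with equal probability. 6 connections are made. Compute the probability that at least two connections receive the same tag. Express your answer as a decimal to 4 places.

It's easier to compute the probability that all 6 are distinct.
P(all distinct) = 50/50 · 49/50 · ··· · 45/50 ≈ 0.7322.
So the probability of at least one match is 1 − 0.7322 = 0.2678.

0.2678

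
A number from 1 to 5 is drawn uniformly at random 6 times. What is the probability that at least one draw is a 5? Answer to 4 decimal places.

0.7379

P(no draw is a 5) = (4/5)^6 ≈ 0.2621.
P(at least one) = 1 − 0.2621 = 0.7379.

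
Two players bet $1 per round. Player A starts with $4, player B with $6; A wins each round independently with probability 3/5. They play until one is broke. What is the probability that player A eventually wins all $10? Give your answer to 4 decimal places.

0.8166

Let r = q/p = (2/5)/(3/5) = 2/3. The recurrence P(i) = p·P(i+1) + q·P(i−1) with P(0)=0, P(10)=1 gives P(i) = (1 − r^i)/(1 − r^10).
P(4) = (1 − (2/3)^4) / (1 − (2/3)^10) = 9477/11605 ≈ 0.8166.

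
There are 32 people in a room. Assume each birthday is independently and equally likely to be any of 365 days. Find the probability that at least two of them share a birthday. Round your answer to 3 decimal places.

It's easier to compute the probability that all 32 are distinct.
P(all distinct) = 365/365 · 364/365 · ··· · 334/365 ≈ 0.247.
So the probability of at least one match is 1 − 0.247 = 0.753.

0.753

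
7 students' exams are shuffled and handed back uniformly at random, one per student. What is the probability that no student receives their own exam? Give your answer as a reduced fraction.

103/280

This is the derangement probability: permutations of 7 with no fixed point.
D(7) = 7! · (1 − 1/1! + 1/2! − ··· + (−1)^7/7!) = 1854.
P = 1854/5040 = 103/280.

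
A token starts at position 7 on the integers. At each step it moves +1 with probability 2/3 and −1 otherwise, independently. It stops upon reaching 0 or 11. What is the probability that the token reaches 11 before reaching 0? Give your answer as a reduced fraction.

2032/2047

Let r = q/p = (1/3)/(2/3) = 1/2. The recurrence P(i) = p·P(i+1) + q·P(i−1) with P(0)=0, P(11)=1 gives P(i) = (1 − r^i)/(1 − r^11).
P(7) = (1 − (1/2)^7) / (1 − (1/2)^11) = 2032/2047.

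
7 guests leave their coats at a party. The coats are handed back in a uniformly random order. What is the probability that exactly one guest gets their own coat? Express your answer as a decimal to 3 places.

0.368

Choose which one is fixed: C(7,1) = 7 ways.
The remaining 6 must have no fixed point: D(6) = 265.
P = 7·265/5040 = 53/144 ≈ 0.368.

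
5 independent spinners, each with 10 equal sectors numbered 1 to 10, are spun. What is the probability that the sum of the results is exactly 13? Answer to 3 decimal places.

There are 10^5 = 100000 equally likely outcomes.
The number of ordered 5-tuples from {1,…,10} summing to 13 is 495.
P(sum = 13) = 495/100000 = 99/20000 ≈ 0.005.

0.005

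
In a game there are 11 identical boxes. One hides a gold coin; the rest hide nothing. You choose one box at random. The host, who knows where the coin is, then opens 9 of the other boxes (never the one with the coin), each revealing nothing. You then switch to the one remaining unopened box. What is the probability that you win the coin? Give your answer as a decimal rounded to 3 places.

0.909

Your original box holds the coin with probability 1/11, so the other 10 collectively hold it with probability 10/11.
The host can always find 9 empty boxes to open, so the reveals don't change that 10/11; it is now spread over the 1 remaining unopened box.
P(win by switching) = (10/11) · (1/1) = 10/11 ≈ 0.909.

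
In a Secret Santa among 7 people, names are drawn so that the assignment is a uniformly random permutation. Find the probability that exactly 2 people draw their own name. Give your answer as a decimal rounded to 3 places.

Choose which 2 of the 7 are fixed: C(7,2) = 21 ways.
The remaining 5 must have no fixed point: D(5) = 44.
P = 21·44/5040 = 11/60 ≈ 0.183.

0.183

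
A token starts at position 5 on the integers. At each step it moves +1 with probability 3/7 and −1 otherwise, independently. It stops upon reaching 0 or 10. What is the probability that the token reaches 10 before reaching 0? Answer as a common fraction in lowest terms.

243/1267

Let r = q/p = (4/7)/(3/7) = 4/3. The recurrence P(i) = p·P(i+1) + q·P(i−1) with P(0)=0, P(10)=1 gives P(i) = (1 − r^i)/(1 − r^10).
P(5) = (1 − (4/3)^5) / (1 − (4/3)^10) = 243/1267.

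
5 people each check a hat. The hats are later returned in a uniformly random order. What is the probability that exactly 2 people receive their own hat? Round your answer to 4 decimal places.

Choose which 2 of the 5 are fixed: C(5,2) = 10 ways.
The remaining 3 must have no fixed point: D(3) = 2.
P = 10·2/120 = 1/6 ≈ 0.1667.

0.1667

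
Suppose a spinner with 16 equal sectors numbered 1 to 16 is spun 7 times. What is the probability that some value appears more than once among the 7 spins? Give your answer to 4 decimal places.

P(all 7 different) = 16/16 · 15/16 · ··· · 10/16 ≈ 0.2148.
P(at least two equal) = 1 − 0.2148 = 0.7852.

0.7852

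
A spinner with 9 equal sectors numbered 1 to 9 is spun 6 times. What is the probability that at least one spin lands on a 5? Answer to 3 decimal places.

P(no spin lands on a 5) = (8/9)^6 ≈ 0.493.
P(at least one) = 1 − 0.493 = 0.507.

0.507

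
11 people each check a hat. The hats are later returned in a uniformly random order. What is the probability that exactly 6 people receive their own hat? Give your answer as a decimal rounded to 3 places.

Choose which 6 of the 11 are fixed: C(11,6) = 462 ways.
The remaining 5 must have no fixed point: D(5) = 44.
P = 462·44/39916800 = 11/21600 ≈ 0.001.

0.001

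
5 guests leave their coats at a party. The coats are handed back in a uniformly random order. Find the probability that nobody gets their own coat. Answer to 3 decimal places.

This is the derangement probability: permutations of 5 with no fixed point.
D(5) = 5! · (1 − 1/1! + 1/2! − ··· + (−1)^5/5!) = 44.
P = 44/120 = 11/30 ≈ 0.367.

0.367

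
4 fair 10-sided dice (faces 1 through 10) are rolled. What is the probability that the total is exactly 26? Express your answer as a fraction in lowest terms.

27/500

There are 10^4 = 10000 equally likely outcomes.
The number of ordered 4-tuples from {1,…,10} summing to 26 is 540.
P(sum = 26) = 540/10000 = 27/500.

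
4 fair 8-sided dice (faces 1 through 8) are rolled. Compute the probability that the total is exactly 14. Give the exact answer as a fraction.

123/2048

There are 8^4 = 4096 equally likely outcomes.
The number of ordered 4-tuples from {1,…,8} summing to 14 is 246.
P(sum = 14) = 246/4096 = 123/2048.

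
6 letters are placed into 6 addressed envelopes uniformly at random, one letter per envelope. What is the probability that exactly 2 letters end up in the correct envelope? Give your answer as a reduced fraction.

Choose which 2 of the 6 are fixed: C(6,2) = 15 ways.
The remaining 4 must have no fixed point: D(4) = 9.
P = 15·9/720 = 3/16.

3/16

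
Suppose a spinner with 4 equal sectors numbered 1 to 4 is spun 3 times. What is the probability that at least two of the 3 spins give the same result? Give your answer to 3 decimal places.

0.625

P(all 3 different) = 4/4 · 3/4 · ··· · 2/4 ≈ 0.375.
P(at least two equal) = 1 − 0.375 = 0.625.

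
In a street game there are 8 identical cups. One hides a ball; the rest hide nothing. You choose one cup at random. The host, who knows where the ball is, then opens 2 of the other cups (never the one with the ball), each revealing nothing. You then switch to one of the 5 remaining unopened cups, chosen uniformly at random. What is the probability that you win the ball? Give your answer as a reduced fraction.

7/40

Your original cup holds the ball with probability 1/8, so the other 7 collectively hold it with probability 7/8.
The host can always find 2 empty cups to open, so the reveals don't change that 7/8; it is now spread over the 5 remaining unopened cups.
P(win by switching) = (7/8) · (1/5) = 7/40.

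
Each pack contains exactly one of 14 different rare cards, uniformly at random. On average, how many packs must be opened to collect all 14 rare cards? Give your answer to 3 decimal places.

45.522

After i distinct types are collected, each trial gives a new one with probability (14−i)/14, so the expected wait for the next new type is 14/(14−i).
E = 14/14 + 14/13 + 14/12 + 14/11 + 14/10 + 14/9 + 14/8 + 14/7 + 14/6 + 14/5 + 14/4 + 14/3 + 14/2 + 14/1 = 1171733/25740 ≈ 45.522.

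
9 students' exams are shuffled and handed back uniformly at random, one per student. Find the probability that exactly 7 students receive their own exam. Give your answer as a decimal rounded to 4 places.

Choose which 7 of the 9 are fixed: C(9,7) = 36 ways.
The remaining 2 must have no fixed point: D(2) = 1.
P = 36·1/362880 = 1/10080 ≈ 0.0001.

0.0001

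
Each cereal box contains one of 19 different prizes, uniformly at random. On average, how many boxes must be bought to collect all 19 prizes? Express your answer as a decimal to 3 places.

After i distinct types are collected, each trial gives a new one with probability (19−i)/19, so the expected wait for the next new type is 19/(19−i).
E = 19/19 + 19/18 + 19/17 + 19/16 + 19/15 + 19/14 + 19/13 + 19/12 + 19/11 + 19/10 + 19/9 + 19/8 + 19/7 + 19/6 + 19/5 + 19/4 + 19/3 + 19/2 + 19/1 = 275295799/4084080 ≈ 67.407.

67.407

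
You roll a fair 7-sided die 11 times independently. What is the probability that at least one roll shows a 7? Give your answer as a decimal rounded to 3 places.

0.817

P(no roll shows a 7) = (6/7)^11 ≈ 0.183.
P(at least one) = 1 − 0.183 = 0.817.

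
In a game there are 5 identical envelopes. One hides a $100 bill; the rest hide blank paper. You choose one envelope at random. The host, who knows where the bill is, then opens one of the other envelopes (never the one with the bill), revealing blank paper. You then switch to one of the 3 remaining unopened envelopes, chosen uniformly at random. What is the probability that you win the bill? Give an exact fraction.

Your original envelope holds the bill with probability 1/5, so the other 4 collectively hold it with probability 4/5.
The host can always find an empty envelope to open, so this doesn't change that 4/5; it is now spread over the 3 remaining unopened envelopes.
P(win by switching) = (4/5) · (1/3) = 4/15.

4/15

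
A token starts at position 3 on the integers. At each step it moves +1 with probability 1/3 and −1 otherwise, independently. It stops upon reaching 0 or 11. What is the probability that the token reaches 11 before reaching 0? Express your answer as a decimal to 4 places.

Let r = q/p = (2/3)/(1/3) = 2. The recurrence P(i) = p·P(i+1) + q·P(i−1) with P(0)=0, P(11)=1 gives P(i) = (1 − r^i)/(1 − r^11).
P(3) = (1 − (2)^3) / (1 − (2)^11) = 7/2047 ≈ 0.0034.

0.0034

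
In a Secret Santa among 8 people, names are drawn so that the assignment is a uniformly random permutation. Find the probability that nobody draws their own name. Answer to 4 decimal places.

0.3679

This is the derangement probability: permutations of 8 with no fixed point.
D(8) = 8! · (1 − 1/1! + 1/2! − ··· + (−1)^8/8!) = 14833.
P = 14833/40320 = 2119/5760 ≈ 0.3679.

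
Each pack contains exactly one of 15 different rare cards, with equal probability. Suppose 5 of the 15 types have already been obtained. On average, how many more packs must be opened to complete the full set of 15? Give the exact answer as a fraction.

Starting from 5 distinct types, each trial gives a new one with probability (15−i)/15 when i types are held, so the wait for the next new type is 15/(15−i).
E = 15/10 + 15/9 + 15/8 + 15/7 + 15/6 + 15/5 + 15/4 + 15/3 + 15/2 + 15/1 = 7381/168.

7381/168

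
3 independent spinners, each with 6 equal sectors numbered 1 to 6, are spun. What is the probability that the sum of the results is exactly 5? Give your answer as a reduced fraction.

1/36

There are 6^3 = 216 equally likely outcomes.
The number of ordered 3-tuples from {1,…,6} summing to 5 is 6.
P(sum = 5) = 6/216 = 1/36.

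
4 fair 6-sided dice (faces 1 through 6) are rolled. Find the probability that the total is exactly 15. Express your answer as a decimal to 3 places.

0.108

There are 6^4 = 1296 equally likely outcomes.
The number of ordered 4-tuples from {1,…,6} summing to 15 is 140.
P(sum = 15) = 140/1296 = 35/324 ≈ 0.108.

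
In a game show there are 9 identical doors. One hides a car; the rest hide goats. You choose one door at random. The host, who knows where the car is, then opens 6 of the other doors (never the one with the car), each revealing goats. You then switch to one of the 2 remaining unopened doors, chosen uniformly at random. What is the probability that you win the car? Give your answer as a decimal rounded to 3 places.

0.444

Your original door holds the car with probability 1/9, so the other 8 collectively hold it with probability 8/9.
The host can always find 6 empty doors to open, so the reveals don't change that 8/9; it is now spread over the 2 remaining unopened doors.
P(win by switching) = (8/9) · (1/2) = 4/9 ≈ 0.444.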